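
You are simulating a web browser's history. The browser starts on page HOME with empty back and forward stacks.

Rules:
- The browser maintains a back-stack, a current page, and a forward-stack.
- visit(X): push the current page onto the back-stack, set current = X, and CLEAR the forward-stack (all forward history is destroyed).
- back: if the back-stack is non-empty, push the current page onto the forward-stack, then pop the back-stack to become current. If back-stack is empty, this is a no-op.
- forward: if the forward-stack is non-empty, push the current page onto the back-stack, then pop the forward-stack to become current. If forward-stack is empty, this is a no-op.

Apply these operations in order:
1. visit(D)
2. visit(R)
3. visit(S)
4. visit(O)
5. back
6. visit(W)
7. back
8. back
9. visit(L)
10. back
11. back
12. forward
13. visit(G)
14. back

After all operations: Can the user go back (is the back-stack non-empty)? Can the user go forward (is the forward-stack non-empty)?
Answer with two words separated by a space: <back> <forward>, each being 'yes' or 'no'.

After 1 (visit(D)): cur=D back=1 fwd=0
After 2 (visit(R)): cur=R back=2 fwd=0
After 3 (visit(S)): cur=S back=3 fwd=0
After 4 (visit(O)): cur=O back=4 fwd=0
After 5 (back): cur=S back=3 fwd=1
After 6 (visit(W)): cur=W back=4 fwd=0
After 7 (back): cur=S back=3 fwd=1
After 8 (back): cur=R back=2 fwd=2
After 9 (visit(L)): cur=L back=3 fwd=0
After 10 (back): cur=R back=2 fwd=1
After 11 (back): cur=D back=1 fwd=2
After 12 (forward): cur=R back=2 fwd=1
After 13 (visit(G)): cur=G back=3 fwd=0
After 14 (back): cur=R back=2 fwd=1

Answer: yes yes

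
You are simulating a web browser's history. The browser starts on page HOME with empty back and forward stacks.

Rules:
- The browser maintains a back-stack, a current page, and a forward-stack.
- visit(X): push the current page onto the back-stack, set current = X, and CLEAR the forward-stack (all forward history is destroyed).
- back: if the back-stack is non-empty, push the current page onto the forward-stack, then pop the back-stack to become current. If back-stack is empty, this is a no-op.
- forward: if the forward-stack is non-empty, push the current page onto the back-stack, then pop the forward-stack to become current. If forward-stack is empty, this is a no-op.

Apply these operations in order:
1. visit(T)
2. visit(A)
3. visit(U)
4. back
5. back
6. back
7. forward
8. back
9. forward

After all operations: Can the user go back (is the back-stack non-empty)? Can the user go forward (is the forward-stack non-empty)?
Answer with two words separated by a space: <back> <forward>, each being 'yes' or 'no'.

Answer: yes yes

Derivation:
After 1 (visit(T)): cur=T back=1 fwd=0
After 2 (visit(A)): cur=A back=2 fwd=0
After 3 (visit(U)): cur=U back=3 fwd=0
After 4 (back): cur=A back=2 fwd=1
After 5 (back): cur=T back=1 fwd=2
After 6 (back): cur=HOME back=0 fwd=3
After 7 (forward): cur=T back=1 fwd=2
After 8 (back): cur=HOME back=0 fwd=3
After 9 (forward): cur=T back=1 fwd=2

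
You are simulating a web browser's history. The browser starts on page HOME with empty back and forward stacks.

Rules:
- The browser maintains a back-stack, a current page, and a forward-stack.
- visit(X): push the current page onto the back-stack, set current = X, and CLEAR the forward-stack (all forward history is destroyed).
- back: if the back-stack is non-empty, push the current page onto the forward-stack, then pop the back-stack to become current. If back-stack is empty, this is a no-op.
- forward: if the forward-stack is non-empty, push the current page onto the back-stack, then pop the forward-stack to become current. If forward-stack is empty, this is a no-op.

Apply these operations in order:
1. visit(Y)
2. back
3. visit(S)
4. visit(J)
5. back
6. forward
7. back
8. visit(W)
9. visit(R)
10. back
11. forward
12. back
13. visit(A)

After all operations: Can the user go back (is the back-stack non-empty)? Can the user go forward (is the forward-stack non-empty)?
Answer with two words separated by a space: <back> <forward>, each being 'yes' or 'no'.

Answer: yes no

Derivation:
After 1 (visit(Y)): cur=Y back=1 fwd=0
After 2 (back): cur=HOME back=0 fwd=1
After 3 (visit(S)): cur=S back=1 fwd=0
After 4 (visit(J)): cur=J back=2 fwd=0
After 5 (back): cur=S back=1 fwd=1
After 6 (forward): cur=J back=2 fwd=0
After 7 (back): cur=S back=1 fwd=1
After 8 (visit(W)): cur=W back=2 fwd=0
After 9 (visit(R)): cur=R back=3 fwd=0
After 10 (back): cur=W back=2 fwd=1
After 11 (forward): cur=R back=3 fwd=0
After 12 (back): cur=W back=2 fwd=1
After 13 (visit(A)): cur=A back=3 fwd=0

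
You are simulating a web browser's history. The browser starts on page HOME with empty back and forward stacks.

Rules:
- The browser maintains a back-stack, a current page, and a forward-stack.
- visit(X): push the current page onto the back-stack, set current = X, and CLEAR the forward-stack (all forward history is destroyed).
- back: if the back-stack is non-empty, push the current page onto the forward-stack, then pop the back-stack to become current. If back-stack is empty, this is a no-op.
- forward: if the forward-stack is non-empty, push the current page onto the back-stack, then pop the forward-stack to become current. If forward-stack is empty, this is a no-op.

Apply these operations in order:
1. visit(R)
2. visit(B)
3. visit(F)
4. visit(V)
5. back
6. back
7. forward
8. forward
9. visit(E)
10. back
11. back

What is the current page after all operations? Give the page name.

After 1 (visit(R)): cur=R back=1 fwd=0
After 2 (visit(B)): cur=B back=2 fwd=0
After 3 (visit(F)): cur=F back=3 fwd=0
After 4 (visit(V)): cur=V back=4 fwd=0
After 5 (back): cur=F back=3 fwd=1
After 6 (back): cur=B back=2 fwd=2
After 7 (forward): cur=F back=3 fwd=1
After 8 (forward): cur=V back=4 fwd=0
After 9 (visit(E)): cur=E back=5 fwd=0
After 10 (back): cur=V back=4 fwd=1
After 11 (back): cur=F back=3 fwd=2

Answer: F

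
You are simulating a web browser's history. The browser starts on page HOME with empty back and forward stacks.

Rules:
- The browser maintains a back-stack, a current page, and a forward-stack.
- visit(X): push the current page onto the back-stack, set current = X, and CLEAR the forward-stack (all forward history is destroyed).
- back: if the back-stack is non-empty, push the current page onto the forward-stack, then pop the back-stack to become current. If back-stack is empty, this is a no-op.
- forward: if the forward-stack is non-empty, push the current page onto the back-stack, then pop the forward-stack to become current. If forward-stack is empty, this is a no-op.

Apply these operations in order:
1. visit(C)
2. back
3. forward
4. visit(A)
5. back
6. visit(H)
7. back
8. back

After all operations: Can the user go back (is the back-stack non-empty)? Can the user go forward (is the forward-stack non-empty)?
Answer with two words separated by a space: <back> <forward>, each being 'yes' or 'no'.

After 1 (visit(C)): cur=C back=1 fwd=0
After 2 (back): cur=HOME back=0 fwd=1
After 3 (forward): cur=C back=1 fwd=0
After 4 (visit(A)): cur=A back=2 fwd=0
After 5 (back): cur=C back=1 fwd=1
After 6 (visit(H)): cur=H back=2 fwd=0
After 7 (back): cur=C back=1 fwd=1
After 8 (back): cur=HOME back=0 fwd=2

Answer: no yes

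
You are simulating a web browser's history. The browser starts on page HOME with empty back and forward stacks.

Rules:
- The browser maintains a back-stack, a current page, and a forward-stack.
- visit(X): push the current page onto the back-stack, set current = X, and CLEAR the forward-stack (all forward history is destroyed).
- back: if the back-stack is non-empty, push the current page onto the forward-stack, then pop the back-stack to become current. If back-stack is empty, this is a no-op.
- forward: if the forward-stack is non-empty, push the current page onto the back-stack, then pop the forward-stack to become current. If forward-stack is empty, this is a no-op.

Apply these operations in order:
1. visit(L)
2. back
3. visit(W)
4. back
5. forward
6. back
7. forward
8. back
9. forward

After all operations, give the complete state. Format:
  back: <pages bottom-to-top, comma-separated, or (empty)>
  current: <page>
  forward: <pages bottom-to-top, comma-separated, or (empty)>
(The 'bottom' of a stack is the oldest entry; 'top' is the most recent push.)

Answer: back: HOME
current: W
forward: (empty)

Derivation:
After 1 (visit(L)): cur=L back=1 fwd=0
After 2 (back): cur=HOME back=0 fwd=1
After 3 (visit(W)): cur=W back=1 fwd=0
After 4 (back): cur=HOME back=0 fwd=1
After 5 (forward): cur=W back=1 fwd=0
After 6 (back): cur=HOME back=0 fwd=1
After 7 (forward): cur=W back=1 fwd=0
After 8 (back): cur=HOME back=0 fwd=1
After 9 (forward): cur=W back=1 fwd=0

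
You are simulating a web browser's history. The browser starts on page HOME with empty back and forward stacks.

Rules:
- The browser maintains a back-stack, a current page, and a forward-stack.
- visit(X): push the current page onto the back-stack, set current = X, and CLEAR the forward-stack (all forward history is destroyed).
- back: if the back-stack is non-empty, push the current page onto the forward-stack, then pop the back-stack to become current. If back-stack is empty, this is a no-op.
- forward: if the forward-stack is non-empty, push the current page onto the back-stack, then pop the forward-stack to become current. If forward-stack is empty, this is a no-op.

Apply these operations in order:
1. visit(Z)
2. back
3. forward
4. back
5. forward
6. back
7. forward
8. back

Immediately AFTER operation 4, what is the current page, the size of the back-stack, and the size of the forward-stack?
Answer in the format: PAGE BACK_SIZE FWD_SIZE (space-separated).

After 1 (visit(Z)): cur=Z back=1 fwd=0
After 2 (back): cur=HOME back=0 fwd=1
After 3 (forward): cur=Z back=1 fwd=0
After 4 (back): cur=HOME back=0 fwd=1

HOME 0 1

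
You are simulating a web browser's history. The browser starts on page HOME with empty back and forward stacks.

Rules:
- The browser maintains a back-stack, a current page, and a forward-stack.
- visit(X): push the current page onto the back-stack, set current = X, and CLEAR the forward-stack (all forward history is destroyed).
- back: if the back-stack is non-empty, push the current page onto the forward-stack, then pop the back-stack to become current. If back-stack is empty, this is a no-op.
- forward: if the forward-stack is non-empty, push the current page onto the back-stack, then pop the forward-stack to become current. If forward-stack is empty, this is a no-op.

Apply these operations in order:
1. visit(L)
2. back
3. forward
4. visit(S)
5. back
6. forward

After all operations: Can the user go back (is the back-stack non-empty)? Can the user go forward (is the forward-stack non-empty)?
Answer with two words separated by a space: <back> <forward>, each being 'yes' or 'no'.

Answer: yes no

Derivation:
After 1 (visit(L)): cur=L back=1 fwd=0
After 2 (back): cur=HOME back=0 fwd=1
After 3 (forward): cur=L back=1 fwd=0
After 4 (visit(S)): cur=S back=2 fwd=0
After 5 (back): cur=L back=1 fwd=1
After 6 (forward): cur=S back=2 fwd=0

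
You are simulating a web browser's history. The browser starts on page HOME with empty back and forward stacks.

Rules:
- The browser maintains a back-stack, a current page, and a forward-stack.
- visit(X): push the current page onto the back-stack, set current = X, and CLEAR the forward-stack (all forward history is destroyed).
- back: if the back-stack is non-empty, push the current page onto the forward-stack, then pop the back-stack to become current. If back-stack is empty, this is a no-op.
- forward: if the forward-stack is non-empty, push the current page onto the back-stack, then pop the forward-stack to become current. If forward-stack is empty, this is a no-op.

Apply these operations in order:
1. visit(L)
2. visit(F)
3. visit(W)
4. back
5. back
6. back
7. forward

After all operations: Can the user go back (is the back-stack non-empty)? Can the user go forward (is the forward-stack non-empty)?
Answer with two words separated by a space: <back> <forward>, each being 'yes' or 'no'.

Answer: yes yes

Derivation:
After 1 (visit(L)): cur=L back=1 fwd=0
After 2 (visit(F)): cur=F back=2 fwd=0
After 3 (visit(W)): cur=W back=3 fwd=0
After 4 (back): cur=F back=2 fwd=1
After 5 (back): cur=L back=1 fwd=2
After 6 (back): cur=HOME back=0 fwd=3
After 7 (forward): cur=L back=1 fwd=2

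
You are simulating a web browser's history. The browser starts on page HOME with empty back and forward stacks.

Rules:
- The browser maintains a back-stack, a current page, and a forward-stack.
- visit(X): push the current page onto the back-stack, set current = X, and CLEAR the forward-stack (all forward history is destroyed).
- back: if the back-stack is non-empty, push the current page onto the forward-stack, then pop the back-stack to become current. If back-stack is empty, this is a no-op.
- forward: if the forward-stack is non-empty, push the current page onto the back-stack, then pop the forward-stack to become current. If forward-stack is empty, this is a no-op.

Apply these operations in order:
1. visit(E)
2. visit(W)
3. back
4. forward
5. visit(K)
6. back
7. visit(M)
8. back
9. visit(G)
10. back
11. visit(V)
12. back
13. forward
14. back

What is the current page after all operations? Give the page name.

Answer: W

Derivation:
After 1 (visit(E)): cur=E back=1 fwd=0
After 2 (visit(W)): cur=W back=2 fwd=0
After 3 (back): cur=E back=1 fwd=1
After 4 (forward): cur=W back=2 fwd=0
After 5 (visit(K)): cur=K back=3 fwd=0
After 6 (back): cur=W back=2 fwd=1
After 7 (visit(M)): cur=M back=3 fwd=0
After 8 (back): cur=W back=2 fwd=1
After 9 (visit(G)): cur=G back=3 fwd=0
After 10 (back): cur=W back=2 fwd=1
After 11 (visit(V)): cur=V back=3 fwd=0
After 12 (back): cur=W back=2 fwd=1
After 13 (forward): cur=V back=3 fwd=0
After 14 (back): cur=W back=2 fwd=1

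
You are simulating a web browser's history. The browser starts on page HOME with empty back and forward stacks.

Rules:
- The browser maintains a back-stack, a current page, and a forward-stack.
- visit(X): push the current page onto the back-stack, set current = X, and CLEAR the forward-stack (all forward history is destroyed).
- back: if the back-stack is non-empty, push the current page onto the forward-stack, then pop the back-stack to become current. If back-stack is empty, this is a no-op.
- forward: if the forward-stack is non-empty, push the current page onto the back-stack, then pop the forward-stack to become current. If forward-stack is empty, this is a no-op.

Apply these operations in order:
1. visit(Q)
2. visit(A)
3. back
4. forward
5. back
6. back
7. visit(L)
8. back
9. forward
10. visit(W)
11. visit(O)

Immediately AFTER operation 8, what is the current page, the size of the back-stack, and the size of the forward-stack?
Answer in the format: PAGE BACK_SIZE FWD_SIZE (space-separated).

After 1 (visit(Q)): cur=Q back=1 fwd=0
After 2 (visit(A)): cur=A back=2 fwd=0
After 3 (back): cur=Q back=1 fwd=1
After 4 (forward): cur=A back=2 fwd=0
After 5 (back): cur=Q back=1 fwd=1
After 6 (back): cur=HOME back=0 fwd=2
After 7 (visit(L)): cur=L back=1 fwd=0
After 8 (back): cur=HOME back=0 fwd=1

HOME 0 1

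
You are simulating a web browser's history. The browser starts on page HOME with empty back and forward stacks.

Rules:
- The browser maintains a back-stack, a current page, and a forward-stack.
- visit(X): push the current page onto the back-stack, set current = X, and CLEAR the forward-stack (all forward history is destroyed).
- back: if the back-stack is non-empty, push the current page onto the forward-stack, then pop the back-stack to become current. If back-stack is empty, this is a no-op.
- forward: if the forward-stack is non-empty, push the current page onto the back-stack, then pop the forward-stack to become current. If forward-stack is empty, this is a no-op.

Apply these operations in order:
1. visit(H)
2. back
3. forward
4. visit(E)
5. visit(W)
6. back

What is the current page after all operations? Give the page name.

Answer: E

Derivation:
After 1 (visit(H)): cur=H back=1 fwd=0
After 2 (back): cur=HOME back=0 fwd=1
After 3 (forward): cur=H back=1 fwd=0
After 4 (visit(E)): cur=E back=2 fwd=0
After 5 (visit(W)): cur=W back=3 fwd=0
After 6 (back): cur=E back=2 fwd=1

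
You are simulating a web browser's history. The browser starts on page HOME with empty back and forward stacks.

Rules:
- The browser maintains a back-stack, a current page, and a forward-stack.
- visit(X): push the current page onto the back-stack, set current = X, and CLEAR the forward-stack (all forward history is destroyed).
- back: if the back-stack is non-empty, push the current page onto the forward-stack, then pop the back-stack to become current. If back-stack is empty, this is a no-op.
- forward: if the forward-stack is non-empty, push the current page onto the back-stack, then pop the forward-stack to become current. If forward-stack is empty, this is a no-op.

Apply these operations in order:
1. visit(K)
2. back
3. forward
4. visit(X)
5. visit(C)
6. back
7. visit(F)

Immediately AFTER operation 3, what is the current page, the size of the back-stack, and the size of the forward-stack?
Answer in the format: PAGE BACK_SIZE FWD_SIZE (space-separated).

After 1 (visit(K)): cur=K back=1 fwd=0
After 2 (back): cur=HOME back=0 fwd=1
After 3 (forward): cur=K back=1 fwd=0

K 1 0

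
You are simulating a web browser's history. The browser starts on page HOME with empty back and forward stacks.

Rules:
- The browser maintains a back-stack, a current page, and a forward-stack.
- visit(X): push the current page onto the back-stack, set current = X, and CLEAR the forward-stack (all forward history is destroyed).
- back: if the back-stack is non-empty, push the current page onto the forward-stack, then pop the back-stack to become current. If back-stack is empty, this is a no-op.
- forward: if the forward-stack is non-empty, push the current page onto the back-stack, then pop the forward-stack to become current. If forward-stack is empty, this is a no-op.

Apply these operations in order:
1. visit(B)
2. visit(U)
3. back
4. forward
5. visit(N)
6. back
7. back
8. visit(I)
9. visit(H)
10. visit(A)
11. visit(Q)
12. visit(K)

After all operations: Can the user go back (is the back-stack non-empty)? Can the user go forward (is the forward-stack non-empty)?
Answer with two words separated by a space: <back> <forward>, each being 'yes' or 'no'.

After 1 (visit(B)): cur=B back=1 fwd=0
After 2 (visit(U)): cur=U back=2 fwd=0
After 3 (back): cur=B back=1 fwd=1
After 4 (forward): cur=U back=2 fwd=0
After 5 (visit(N)): cur=N back=3 fwd=0
After 6 (back): cur=U back=2 fwd=1
After 7 (back): cur=B back=1 fwd=2
After 8 (visit(I)): cur=I back=2 fwd=0
After 9 (visit(H)): cur=H back=3 fwd=0
After 10 (visit(A)): cur=A back=4 fwd=0
After 11 (visit(Q)): cur=Q back=5 fwd=0
After 12 (visit(K)): cur=K back=6 fwd=0

Answer: yes no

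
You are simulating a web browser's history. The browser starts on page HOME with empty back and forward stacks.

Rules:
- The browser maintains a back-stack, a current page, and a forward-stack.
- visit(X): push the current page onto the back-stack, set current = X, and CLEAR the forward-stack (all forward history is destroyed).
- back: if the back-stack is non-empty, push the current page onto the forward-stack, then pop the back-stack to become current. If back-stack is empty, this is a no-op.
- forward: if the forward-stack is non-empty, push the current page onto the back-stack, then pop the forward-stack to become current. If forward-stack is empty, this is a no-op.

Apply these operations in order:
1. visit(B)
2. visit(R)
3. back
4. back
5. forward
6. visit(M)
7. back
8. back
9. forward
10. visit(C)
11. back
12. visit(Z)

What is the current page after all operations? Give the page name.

After 1 (visit(B)): cur=B back=1 fwd=0
After 2 (visit(R)): cur=R back=2 fwd=0
After 3 (back): cur=B back=1 fwd=1
After 4 (back): cur=HOME back=0 fwd=2
After 5 (forward): cur=B back=1 fwd=1
After 6 (visit(M)): cur=M back=2 fwd=0
After 7 (back): cur=B back=1 fwd=1
After 8 (back): cur=HOME back=0 fwd=2
After 9 (forward): cur=B back=1 fwd=1
After 10 (visit(C)): cur=C back=2 fwd=0
After 11 (back): cur=B back=1 fwd=1
After 12 (visit(Z)): cur=Z back=2 fwd=0

Answer: Z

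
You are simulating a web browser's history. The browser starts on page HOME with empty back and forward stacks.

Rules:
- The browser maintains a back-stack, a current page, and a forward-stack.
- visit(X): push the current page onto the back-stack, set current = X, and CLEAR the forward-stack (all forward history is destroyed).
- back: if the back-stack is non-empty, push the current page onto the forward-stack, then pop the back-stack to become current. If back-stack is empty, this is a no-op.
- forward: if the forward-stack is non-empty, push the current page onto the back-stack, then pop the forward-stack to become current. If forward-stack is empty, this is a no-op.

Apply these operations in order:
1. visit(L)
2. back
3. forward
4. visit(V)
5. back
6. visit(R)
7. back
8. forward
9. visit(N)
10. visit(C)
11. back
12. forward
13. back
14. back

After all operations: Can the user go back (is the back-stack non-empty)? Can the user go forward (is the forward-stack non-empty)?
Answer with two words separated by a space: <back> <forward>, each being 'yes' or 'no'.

After 1 (visit(L)): cur=L back=1 fwd=0
After 2 (back): cur=HOME back=0 fwd=1
After 3 (forward): cur=L back=1 fwd=0
After 4 (visit(V)): cur=V back=2 fwd=0
After 5 (back): cur=L back=1 fwd=1
After 6 (visit(R)): cur=R back=2 fwd=0
After 7 (back): cur=L back=1 fwd=1
After 8 (forward): cur=R back=2 fwd=0
After 9 (visit(N)): cur=N back=3 fwd=0
After 10 (visit(C)): cur=C back=4 fwd=0
After 11 (back): cur=N back=3 fwd=1
After 12 (forward): cur=C back=4 fwd=0
After 13 (back): cur=N back=3 fwd=1
After 14 (back): cur=R back=2 fwd=2

Answer: yes yes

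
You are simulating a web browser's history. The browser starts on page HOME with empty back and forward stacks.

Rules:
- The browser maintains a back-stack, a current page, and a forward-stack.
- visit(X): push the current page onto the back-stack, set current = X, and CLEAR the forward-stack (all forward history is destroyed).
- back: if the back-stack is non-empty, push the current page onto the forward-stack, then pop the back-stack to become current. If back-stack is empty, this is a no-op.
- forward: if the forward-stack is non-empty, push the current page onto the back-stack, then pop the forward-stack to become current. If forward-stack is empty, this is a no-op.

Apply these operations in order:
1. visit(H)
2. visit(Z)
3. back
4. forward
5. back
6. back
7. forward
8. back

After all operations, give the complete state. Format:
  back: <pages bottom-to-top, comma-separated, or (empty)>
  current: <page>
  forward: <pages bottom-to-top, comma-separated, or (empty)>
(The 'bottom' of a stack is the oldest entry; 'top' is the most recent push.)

Answer: back: (empty)
current: HOME
forward: Z,H

Derivation:
After 1 (visit(H)): cur=H back=1 fwd=0
After 2 (visit(Z)): cur=Z back=2 fwd=0
After 3 (back): cur=H back=1 fwd=1
After 4 (forward): cur=Z back=2 fwd=0
After 5 (back): cur=H back=1 fwd=1
After 6 (back): cur=HOME back=0 fwd=2
After 7 (forward): cur=H back=1 fwd=1
After 8 (back): cur=HOME back=0 fwd=2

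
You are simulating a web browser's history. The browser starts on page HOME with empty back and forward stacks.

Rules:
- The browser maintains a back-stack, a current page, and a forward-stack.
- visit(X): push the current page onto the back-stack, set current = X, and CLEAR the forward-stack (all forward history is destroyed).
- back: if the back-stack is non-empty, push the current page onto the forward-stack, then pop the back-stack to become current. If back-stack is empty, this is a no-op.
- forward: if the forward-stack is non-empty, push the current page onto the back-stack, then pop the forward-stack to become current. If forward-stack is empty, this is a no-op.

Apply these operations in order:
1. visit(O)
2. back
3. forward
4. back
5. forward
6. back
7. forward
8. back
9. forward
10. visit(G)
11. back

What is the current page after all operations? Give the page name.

Answer: O

Derivation:
After 1 (visit(O)): cur=O back=1 fwd=0
After 2 (back): cur=HOME back=0 fwd=1
After 3 (forward): cur=O back=1 fwd=0
After 4 (back): cur=HOME back=0 fwd=1
After 5 (forward): cur=O back=1 fwd=0
After 6 (back): cur=HOME back=0 fwd=1
After 7 (forward): cur=O back=1 fwd=0
After 8 (back): cur=HOME back=0 fwd=1
After 9 (forward): cur=O back=1 fwd=0
After 10 (visit(G)): cur=G back=2 fwd=0
After 11 (back): cur=O back=1 fwd=1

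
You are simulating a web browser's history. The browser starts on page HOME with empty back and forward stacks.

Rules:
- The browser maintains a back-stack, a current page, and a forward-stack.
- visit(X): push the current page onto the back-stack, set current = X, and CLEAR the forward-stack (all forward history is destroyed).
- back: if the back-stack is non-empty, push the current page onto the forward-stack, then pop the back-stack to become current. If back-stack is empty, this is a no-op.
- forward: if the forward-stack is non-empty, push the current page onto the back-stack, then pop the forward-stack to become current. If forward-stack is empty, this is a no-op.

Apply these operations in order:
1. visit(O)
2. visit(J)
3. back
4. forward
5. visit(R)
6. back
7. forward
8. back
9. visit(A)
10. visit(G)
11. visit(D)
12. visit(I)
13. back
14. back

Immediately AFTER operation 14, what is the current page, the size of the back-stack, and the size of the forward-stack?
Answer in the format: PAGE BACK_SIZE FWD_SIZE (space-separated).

After 1 (visit(O)): cur=O back=1 fwd=0
After 2 (visit(J)): cur=J back=2 fwd=0
After 3 (back): cur=O back=1 fwd=1
After 4 (forward): cur=J back=2 fwd=0
After 5 (visit(R)): cur=R back=3 fwd=0
After 6 (back): cur=J back=2 fwd=1
After 7 (forward): cur=R back=3 fwd=0
After 8 (back): cur=J back=2 fwd=1
After 9 (visit(A)): cur=A back=3 fwd=0
After 10 (visit(G)): cur=G back=4 fwd=0
After 11 (visit(D)): cur=D back=5 fwd=0
After 12 (visit(I)): cur=I back=6 fwd=0
After 13 (back): cur=D back=5 fwd=1
After 14 (back): cur=G back=4 fwd=2

G 4 2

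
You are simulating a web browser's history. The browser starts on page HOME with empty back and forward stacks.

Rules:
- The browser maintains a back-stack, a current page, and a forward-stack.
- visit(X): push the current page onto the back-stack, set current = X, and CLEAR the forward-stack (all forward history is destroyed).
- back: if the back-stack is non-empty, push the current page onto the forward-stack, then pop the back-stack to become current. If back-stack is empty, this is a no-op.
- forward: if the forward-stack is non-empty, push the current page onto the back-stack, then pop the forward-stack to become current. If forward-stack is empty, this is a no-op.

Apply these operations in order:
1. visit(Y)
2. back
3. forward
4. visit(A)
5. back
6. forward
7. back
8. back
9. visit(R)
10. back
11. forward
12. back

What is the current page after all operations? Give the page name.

After 1 (visit(Y)): cur=Y back=1 fwd=0
After 2 (back): cur=HOME back=0 fwd=1
After 3 (forward): cur=Y back=1 fwd=0
After 4 (visit(A)): cur=A back=2 fwd=0
After 5 (back): cur=Y back=1 fwd=1
After 6 (forward): cur=A back=2 fwd=0
After 7 (back): cur=Y back=1 fwd=1
After 8 (back): cur=HOME back=0 fwd=2
After 9 (visit(R)): cur=R back=1 fwd=0
After 10 (back): cur=HOME back=0 fwd=1
After 11 (forward): cur=R back=1 fwd=0
After 12 (back): cur=HOME back=0 fwd=1

Answer: HOME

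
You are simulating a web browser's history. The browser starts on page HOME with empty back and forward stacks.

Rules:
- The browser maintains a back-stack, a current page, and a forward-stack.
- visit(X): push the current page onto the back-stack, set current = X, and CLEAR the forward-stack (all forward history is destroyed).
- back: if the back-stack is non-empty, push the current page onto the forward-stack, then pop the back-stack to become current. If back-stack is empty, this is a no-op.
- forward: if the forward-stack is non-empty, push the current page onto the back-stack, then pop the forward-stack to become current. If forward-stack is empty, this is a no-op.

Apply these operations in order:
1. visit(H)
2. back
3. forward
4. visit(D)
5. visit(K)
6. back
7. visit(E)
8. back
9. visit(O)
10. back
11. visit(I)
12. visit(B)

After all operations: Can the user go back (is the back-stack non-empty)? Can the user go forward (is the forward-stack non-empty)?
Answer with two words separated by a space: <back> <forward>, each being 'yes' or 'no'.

After 1 (visit(H)): cur=H back=1 fwd=0
After 2 (back): cur=HOME back=0 fwd=1
After 3 (forward): cur=H back=1 fwd=0
After 4 (visit(D)): cur=D back=2 fwd=0
After 5 (visit(K)): cur=K back=3 fwd=0
After 6 (back): cur=D back=2 fwd=1
After 7 (visit(E)): cur=E back=3 fwd=0
After 8 (back): cur=D back=2 fwd=1
After 9 (visit(O)): cur=O back=3 fwd=0
After 10 (back): cur=D back=2 fwd=1
After 11 (visit(I)): cur=I back=3 fwd=0
After 12 (visit(B)): cur=B back=4 fwd=0

Answer: yes no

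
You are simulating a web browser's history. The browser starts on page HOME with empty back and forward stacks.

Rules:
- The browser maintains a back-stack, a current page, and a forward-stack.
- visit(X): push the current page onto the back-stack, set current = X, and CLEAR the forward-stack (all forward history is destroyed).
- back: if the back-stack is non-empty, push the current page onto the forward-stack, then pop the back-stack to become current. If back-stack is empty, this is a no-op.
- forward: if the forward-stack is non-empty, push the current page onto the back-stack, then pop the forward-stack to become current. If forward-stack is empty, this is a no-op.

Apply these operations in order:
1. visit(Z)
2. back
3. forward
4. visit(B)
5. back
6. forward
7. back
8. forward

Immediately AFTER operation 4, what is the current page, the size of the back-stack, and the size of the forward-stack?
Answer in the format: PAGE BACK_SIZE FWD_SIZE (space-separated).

After 1 (visit(Z)): cur=Z back=1 fwd=0
After 2 (back): cur=HOME back=0 fwd=1
After 3 (forward): cur=Z back=1 fwd=0
After 4 (visit(B)): cur=B back=2 fwd=0

B 2 0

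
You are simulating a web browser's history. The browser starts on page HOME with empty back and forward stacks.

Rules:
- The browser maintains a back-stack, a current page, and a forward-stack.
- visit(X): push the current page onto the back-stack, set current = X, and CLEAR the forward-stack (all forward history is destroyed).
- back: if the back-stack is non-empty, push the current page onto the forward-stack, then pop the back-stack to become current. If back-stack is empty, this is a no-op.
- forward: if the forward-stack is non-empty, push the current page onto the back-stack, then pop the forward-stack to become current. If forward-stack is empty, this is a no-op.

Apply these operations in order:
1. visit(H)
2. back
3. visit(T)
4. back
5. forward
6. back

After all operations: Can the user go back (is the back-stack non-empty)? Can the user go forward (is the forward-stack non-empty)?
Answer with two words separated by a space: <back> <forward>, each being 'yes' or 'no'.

After 1 (visit(H)): cur=H back=1 fwd=0
After 2 (back): cur=HOME back=0 fwd=1
After 3 (visit(T)): cur=T back=1 fwd=0
After 4 (back): cur=HOME back=0 fwd=1
After 5 (forward): cur=T back=1 fwd=0
After 6 (back): cur=HOME back=0 fwd=1

Answer: no yes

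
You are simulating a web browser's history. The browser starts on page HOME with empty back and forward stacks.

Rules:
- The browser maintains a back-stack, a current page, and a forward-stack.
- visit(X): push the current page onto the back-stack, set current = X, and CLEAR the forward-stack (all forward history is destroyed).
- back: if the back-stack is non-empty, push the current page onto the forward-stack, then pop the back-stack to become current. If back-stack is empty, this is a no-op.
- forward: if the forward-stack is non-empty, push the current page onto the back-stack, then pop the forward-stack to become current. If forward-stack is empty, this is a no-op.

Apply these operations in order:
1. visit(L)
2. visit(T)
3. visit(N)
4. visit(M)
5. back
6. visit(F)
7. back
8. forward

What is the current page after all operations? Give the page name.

After 1 (visit(L)): cur=L back=1 fwd=0
After 2 (visit(T)): cur=T back=2 fwd=0
After 3 (visit(N)): cur=N back=3 fwd=0
After 4 (visit(M)): cur=M back=4 fwd=0
After 5 (back): cur=N back=3 fwd=1
After 6 (visit(F)): cur=F back=4 fwd=0
After 7 (back): cur=N back=3 fwd=1
After 8 (forward): cur=F back=4 fwd=0

Answer: F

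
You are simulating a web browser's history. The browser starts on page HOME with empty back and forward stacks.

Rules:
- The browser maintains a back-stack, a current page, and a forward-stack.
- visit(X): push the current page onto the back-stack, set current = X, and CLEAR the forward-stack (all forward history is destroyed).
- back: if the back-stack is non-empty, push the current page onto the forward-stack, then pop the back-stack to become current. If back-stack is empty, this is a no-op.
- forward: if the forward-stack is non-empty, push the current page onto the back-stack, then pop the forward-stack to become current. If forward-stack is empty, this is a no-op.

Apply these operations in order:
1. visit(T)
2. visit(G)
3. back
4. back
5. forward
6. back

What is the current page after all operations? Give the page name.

Answer: HOME

Derivation:
After 1 (visit(T)): cur=T back=1 fwd=0
After 2 (visit(G)): cur=G back=2 fwd=0
After 3 (back): cur=T back=1 fwd=1
After 4 (back): cur=HOME back=0 fwd=2
After 5 (forward): cur=T back=1 fwd=1
After 6 (back): cur=HOME back=0 fwd=2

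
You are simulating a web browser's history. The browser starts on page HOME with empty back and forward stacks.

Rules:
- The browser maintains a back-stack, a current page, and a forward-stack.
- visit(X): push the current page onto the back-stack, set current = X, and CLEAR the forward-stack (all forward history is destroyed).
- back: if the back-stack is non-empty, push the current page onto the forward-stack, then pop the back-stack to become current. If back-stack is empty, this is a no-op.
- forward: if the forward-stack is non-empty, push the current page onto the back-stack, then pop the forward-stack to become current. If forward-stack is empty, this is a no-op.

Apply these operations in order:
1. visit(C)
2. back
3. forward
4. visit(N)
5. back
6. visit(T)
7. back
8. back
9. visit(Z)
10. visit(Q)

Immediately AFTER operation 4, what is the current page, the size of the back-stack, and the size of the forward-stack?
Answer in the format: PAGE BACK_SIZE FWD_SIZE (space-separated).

After 1 (visit(C)): cur=C back=1 fwd=0
After 2 (back): cur=HOME back=0 fwd=1
After 3 (forward): cur=C back=1 fwd=0
After 4 (visit(N)): cur=N back=2 fwd=0

N 2 0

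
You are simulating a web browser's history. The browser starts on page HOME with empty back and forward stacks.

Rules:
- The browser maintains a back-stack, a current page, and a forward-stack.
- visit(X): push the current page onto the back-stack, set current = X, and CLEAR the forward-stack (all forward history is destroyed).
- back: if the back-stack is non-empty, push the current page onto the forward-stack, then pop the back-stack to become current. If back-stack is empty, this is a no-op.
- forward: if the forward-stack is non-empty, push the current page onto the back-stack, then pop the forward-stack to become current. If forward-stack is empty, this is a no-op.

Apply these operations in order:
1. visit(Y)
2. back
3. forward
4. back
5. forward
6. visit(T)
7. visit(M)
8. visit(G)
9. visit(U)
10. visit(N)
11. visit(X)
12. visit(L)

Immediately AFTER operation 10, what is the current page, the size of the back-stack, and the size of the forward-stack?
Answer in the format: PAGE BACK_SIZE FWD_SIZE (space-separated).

After 1 (visit(Y)): cur=Y back=1 fwd=0
After 2 (back): cur=HOME back=0 fwd=1
After 3 (forward): cur=Y back=1 fwd=0
After 4 (back): cur=HOME back=0 fwd=1
After 5 (forward): cur=Y back=1 fwd=0
After 6 (visit(T)): cur=T back=2 fwd=0
After 7 (visit(M)): cur=M back=3 fwd=0
After 8 (visit(G)): cur=G back=4 fwd=0
After 9 (visit(U)): cur=U back=5 fwd=0
After 10 (visit(N)): cur=N back=6 fwd=0

N 6 0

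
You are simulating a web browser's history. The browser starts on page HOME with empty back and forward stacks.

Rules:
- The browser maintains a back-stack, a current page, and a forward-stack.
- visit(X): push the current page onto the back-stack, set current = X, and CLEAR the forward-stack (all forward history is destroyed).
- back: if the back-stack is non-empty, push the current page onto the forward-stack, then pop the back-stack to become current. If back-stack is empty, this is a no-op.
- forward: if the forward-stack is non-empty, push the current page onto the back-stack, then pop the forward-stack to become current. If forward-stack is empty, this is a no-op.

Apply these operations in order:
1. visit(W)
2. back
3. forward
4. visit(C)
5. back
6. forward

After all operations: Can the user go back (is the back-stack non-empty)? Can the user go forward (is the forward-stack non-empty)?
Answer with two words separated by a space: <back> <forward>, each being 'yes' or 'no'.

After 1 (visit(W)): cur=W back=1 fwd=0
After 2 (back): cur=HOME back=0 fwd=1
After 3 (forward): cur=W back=1 fwd=0
After 4 (visit(C)): cur=C back=2 fwd=0
After 5 (back): cur=W back=1 fwd=1
After 6 (forward): cur=C back=2 fwd=0

Answer: yes no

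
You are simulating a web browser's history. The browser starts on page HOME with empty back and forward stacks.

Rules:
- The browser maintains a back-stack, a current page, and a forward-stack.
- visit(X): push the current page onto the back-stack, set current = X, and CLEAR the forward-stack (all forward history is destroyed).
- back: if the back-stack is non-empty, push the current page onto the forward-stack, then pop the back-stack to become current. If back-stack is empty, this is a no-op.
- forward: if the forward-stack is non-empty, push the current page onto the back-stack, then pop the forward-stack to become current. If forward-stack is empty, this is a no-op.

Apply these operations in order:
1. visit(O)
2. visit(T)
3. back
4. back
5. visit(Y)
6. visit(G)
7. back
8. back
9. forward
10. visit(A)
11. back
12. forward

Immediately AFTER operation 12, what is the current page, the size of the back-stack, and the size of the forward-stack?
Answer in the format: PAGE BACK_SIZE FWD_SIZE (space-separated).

After 1 (visit(O)): cur=O back=1 fwd=0
After 2 (visit(T)): cur=T back=2 fwd=0
After 3 (back): cur=O back=1 fwd=1
After 4 (back): cur=HOME back=0 fwd=2
After 5 (visit(Y)): cur=Y back=1 fwd=0
After 6 (visit(G)): cur=G back=2 fwd=0
After 7 (back): cur=Y back=1 fwd=1
After 8 (back): cur=HOME back=0 fwd=2
After 9 (forward): cur=Y back=1 fwd=1
After 10 (visit(A)): cur=A back=2 fwd=0
After 11 (back): cur=Y back=1 fwd=1
After 12 (forward): cur=A back=2 fwd=0

A 2 0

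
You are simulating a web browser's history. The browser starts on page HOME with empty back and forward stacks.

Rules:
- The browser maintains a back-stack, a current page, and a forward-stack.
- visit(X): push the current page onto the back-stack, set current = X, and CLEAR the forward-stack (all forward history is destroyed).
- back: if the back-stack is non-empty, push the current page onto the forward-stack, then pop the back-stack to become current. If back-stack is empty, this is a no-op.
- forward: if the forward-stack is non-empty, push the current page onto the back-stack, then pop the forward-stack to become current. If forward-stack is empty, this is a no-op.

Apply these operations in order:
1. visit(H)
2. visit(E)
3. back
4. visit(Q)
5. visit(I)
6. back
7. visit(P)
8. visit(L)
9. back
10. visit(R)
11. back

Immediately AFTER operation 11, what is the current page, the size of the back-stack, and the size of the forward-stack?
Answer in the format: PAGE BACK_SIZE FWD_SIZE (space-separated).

After 1 (visit(H)): cur=H back=1 fwd=0
After 2 (visit(E)): cur=E back=2 fwd=0
After 3 (back): cur=H back=1 fwd=1
After 4 (visit(Q)): cur=Q back=2 fwd=0
After 5 (visit(I)): cur=I back=3 fwd=0
After 6 (back): cur=Q back=2 fwd=1
After 7 (visit(P)): cur=P back=3 fwd=0
After 8 (visit(L)): cur=L back=4 fwd=0
After 9 (back): cur=P back=3 fwd=1
After 10 (visit(R)): cur=R back=4 fwd=0
After 11 (back): cur=P back=3 fwd=1

P 3 1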